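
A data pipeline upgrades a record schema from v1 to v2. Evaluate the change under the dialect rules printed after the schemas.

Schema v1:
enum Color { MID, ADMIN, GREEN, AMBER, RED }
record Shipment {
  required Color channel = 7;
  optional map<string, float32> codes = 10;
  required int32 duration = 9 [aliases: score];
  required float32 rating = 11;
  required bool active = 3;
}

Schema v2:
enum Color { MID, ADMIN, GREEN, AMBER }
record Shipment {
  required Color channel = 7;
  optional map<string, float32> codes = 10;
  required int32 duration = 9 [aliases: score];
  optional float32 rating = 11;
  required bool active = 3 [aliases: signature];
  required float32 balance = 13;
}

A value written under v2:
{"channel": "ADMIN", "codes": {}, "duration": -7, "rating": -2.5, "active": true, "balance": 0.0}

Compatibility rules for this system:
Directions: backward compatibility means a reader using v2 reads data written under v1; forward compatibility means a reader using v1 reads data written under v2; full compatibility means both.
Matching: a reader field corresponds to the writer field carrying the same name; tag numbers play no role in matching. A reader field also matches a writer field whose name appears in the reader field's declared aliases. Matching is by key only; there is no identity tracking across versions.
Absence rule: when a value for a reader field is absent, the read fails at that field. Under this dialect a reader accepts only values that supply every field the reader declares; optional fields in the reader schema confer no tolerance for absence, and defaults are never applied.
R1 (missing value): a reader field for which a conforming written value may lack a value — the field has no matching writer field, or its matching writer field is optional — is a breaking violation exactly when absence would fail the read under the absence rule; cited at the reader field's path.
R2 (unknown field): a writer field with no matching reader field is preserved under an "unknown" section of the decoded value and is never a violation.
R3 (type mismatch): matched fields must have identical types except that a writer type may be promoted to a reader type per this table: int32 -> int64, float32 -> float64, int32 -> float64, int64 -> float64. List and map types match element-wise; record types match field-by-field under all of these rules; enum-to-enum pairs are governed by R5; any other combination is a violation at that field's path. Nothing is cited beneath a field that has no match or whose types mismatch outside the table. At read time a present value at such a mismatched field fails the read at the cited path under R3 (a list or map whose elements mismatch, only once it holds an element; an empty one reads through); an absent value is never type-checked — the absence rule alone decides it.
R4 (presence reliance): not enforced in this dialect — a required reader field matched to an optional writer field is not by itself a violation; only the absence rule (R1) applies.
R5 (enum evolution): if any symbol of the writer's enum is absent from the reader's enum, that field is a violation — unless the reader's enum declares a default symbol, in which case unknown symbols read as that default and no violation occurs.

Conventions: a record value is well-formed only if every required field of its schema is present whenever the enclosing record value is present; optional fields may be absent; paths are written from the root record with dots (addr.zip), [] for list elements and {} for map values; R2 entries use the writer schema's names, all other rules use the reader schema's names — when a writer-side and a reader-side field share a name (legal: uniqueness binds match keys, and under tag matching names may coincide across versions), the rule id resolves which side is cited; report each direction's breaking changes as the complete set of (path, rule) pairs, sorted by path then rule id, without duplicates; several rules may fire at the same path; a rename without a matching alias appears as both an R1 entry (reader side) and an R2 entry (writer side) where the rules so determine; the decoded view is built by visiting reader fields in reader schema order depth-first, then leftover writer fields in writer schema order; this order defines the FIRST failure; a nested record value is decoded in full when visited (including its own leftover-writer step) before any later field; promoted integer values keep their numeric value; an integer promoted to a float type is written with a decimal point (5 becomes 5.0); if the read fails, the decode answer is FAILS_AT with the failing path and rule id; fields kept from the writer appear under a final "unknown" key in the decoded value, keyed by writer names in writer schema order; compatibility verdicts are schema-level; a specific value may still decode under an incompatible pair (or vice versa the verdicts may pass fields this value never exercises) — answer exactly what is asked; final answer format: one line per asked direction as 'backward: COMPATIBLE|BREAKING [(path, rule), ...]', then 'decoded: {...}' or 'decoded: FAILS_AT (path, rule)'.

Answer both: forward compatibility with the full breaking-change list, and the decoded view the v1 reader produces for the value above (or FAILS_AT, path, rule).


forward: BREAKING [(codes, R1), (rating, R1)]; decoded: {"channel": "ADMIN", "codes": {}, "duration": -7, "rating": -2.5, "active": true, "unknown": {"balance": 0.0}}

in Shipment below, arrows point writer -> reader
checking forward for Shipment: reader v1 against writer v2:
  Color -> Color, writer required: channel aligns to channel
  map<string, float32> -> map<string, float32>, writer optional: codes aligns to codes
  int32 -> int32, writer required: duration aligns to duration
  float32 -> float32, writer optional: rating aligns to rating
  bool -> bool, writer required: active aligns to active
  writer balance: unknown to reader
  rule R1 violated at codes
  rule R1 violated at rating
  => forward: BREAKING (2)
decode walk for Shipment under reader schema v1:
  channel := "ADMIN"
  codes := {}
  duration := -7
  rating := -2.5
  active := true
  writer balance: kept under "unknown"
  => decoded: {"channel": "ADMIN", "codes": {}, "duration": -7, "rating": -2.5, "active": true, "unknown": {"balance": 0.0}}
the other Shipment changes do not affect what is asked:
  enum Color (field channel in record Shipment): symbol RED removed -> matters only for Shipment's backward compatibility — outside the asked direction


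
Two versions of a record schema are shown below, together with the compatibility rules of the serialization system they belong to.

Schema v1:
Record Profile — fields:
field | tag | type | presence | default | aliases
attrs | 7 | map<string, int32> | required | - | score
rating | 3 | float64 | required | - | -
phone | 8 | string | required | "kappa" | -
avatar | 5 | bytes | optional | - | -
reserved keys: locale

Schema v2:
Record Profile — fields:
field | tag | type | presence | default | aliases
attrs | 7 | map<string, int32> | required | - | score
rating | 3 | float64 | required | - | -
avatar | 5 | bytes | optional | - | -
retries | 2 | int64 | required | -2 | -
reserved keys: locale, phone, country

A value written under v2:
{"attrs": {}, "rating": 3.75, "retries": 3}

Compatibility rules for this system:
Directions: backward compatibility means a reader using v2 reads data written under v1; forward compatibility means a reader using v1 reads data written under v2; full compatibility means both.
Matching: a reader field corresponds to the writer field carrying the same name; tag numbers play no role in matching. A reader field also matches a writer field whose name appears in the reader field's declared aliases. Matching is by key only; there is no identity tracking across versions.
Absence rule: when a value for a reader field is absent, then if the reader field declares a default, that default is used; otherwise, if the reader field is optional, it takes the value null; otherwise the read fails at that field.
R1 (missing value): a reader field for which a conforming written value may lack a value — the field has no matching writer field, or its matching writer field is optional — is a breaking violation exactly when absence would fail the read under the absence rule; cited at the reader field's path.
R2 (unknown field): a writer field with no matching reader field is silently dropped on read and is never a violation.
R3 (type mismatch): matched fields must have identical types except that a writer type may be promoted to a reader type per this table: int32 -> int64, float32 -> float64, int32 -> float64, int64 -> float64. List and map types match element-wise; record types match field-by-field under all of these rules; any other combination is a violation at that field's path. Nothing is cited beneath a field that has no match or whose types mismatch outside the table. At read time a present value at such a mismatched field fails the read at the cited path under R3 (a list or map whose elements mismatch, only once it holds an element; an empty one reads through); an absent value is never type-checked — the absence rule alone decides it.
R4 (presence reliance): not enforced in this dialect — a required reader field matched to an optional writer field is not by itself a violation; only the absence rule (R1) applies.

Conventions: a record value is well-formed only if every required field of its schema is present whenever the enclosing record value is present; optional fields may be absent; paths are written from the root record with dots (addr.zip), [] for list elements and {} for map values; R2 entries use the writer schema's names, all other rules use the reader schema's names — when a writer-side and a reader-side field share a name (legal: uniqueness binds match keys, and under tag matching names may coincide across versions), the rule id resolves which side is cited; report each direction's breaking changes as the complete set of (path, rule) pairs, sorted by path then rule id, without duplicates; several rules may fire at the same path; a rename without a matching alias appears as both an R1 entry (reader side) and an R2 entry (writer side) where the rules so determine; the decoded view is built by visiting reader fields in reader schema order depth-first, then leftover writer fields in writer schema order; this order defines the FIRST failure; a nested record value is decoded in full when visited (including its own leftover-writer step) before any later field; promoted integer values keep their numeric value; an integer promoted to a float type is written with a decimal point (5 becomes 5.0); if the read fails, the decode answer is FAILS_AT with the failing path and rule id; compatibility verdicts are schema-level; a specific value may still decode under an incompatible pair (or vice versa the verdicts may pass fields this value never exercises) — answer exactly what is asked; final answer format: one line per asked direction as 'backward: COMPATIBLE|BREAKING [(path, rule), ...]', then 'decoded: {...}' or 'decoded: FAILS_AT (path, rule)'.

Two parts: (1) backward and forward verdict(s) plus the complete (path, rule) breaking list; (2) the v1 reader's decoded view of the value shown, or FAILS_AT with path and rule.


each type pair in Profile: writer, then reader
checking backward for Profile: reader v2 against writer v1:
  writer required, map<string, int32> -> map<string, int32>: reader attrs maps from writer attrs
  writer required, float64 -> float64: reader rating maps from writer rating
  writer optional, bytes -> bytes: reader avatar maps from writer avatar
  no writer field matches reader retries
  writer phone: unknown to reader
  nothing fires on Profile: backward is COMPATIBLE
checking forward for Profile: reader v1 against writer v2:
  writer required, map<string, int32> -> map<string, int32>: reader attrs maps from writer attrs
  writer required, float64 -> float64: reader rating maps from writer rating
  no writer field matches reader phone
  writer optional, bytes -> bytes: reader avatar maps from writer avatar
  writer retries: unknown to reader
  nothing fires on Profile: forward is COMPATIBLE
decoding the Profile value with the v1 reader:
  attrs := {}
  rating := 3.75
  phone := "kappa" (absent -> default)
  avatar := null (absent, optional -> null)
  writer retries: unknown -> dropped
  => decoded: {"attrs": {}, "rating": 3.75, "phone": "kappa", "avatar": null}

backward: COMPATIBLE []; forward: COMPATIBLE []; decoded: {"attrs": {}, "rating": 3.75, "phone": "kappa", "avatar": null}


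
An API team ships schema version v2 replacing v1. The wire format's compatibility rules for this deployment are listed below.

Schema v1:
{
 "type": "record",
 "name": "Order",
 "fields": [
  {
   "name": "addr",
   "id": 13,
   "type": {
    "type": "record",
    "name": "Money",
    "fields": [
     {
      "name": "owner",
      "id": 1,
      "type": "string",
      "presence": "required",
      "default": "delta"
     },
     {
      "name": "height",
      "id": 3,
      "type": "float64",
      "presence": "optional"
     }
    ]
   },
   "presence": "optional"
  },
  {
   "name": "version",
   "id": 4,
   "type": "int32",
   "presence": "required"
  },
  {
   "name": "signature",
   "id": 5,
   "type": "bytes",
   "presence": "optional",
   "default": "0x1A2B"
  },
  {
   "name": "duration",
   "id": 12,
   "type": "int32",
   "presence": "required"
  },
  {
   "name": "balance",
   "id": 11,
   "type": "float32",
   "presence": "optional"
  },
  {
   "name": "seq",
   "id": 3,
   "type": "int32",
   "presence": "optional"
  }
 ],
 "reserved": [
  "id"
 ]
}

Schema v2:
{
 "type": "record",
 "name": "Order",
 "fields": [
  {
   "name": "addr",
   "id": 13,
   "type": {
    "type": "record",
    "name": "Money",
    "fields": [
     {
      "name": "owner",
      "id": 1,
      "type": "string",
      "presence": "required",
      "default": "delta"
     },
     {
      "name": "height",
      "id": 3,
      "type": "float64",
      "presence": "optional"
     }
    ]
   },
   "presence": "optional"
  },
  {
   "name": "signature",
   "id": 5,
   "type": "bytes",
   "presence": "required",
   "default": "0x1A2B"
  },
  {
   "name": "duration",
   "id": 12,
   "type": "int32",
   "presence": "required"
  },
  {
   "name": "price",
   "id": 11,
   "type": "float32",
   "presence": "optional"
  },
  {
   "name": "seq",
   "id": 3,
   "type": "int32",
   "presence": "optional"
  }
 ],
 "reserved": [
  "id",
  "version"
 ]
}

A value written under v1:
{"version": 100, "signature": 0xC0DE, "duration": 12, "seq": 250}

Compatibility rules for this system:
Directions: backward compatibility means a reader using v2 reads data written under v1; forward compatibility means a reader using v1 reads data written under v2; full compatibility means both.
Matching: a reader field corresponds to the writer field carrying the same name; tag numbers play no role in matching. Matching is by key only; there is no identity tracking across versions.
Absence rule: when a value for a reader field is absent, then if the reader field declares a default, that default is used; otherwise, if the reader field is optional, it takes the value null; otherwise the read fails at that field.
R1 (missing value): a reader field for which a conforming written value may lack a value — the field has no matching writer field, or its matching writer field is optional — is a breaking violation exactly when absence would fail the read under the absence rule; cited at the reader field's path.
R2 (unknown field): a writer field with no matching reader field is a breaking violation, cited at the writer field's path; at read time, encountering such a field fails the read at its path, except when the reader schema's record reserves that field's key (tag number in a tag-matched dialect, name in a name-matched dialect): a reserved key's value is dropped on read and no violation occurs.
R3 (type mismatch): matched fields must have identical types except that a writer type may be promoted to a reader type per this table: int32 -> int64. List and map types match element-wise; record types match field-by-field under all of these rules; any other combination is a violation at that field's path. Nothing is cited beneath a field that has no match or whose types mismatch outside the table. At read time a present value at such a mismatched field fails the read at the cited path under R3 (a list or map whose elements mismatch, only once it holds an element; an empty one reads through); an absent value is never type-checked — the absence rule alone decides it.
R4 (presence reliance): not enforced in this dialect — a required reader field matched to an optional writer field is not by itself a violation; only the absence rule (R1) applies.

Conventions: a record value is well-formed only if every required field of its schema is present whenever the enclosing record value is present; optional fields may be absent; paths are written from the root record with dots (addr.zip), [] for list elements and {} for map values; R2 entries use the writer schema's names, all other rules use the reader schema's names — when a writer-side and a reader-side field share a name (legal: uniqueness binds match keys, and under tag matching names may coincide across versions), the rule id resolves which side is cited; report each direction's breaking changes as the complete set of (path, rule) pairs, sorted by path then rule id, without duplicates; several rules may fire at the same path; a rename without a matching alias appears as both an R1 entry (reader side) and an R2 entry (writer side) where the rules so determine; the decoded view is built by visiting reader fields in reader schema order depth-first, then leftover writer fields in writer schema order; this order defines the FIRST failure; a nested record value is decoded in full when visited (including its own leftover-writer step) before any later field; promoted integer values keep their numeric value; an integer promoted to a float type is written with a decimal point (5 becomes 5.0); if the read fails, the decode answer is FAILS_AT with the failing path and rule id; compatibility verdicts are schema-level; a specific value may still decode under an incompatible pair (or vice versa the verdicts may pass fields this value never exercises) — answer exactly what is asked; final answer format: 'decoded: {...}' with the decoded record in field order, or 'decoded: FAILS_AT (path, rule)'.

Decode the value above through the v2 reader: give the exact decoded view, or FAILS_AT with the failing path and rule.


each type pair in Order: writer, then reader
decode (reader v2):
  addr := null (not supplied -> null)
  signature := 0xC0DE
  duration := 12
  price := null (not supplied -> null)
  seq := 250
  writer version: reserved -> dropped
  => decoded: {"addr": null, "signature": 0xC0DE, "duration": 12, "price": null, "seq": 250}
the rest of the Order diff is inert for this question:
  field signature in record Order: optional changed to required -> inert under this dialect — no rule fires on Order and the result does not move

decoded: {"addr": null, "signature": 0xC0DE, "duration": 12, "price": null, "seq": 250}


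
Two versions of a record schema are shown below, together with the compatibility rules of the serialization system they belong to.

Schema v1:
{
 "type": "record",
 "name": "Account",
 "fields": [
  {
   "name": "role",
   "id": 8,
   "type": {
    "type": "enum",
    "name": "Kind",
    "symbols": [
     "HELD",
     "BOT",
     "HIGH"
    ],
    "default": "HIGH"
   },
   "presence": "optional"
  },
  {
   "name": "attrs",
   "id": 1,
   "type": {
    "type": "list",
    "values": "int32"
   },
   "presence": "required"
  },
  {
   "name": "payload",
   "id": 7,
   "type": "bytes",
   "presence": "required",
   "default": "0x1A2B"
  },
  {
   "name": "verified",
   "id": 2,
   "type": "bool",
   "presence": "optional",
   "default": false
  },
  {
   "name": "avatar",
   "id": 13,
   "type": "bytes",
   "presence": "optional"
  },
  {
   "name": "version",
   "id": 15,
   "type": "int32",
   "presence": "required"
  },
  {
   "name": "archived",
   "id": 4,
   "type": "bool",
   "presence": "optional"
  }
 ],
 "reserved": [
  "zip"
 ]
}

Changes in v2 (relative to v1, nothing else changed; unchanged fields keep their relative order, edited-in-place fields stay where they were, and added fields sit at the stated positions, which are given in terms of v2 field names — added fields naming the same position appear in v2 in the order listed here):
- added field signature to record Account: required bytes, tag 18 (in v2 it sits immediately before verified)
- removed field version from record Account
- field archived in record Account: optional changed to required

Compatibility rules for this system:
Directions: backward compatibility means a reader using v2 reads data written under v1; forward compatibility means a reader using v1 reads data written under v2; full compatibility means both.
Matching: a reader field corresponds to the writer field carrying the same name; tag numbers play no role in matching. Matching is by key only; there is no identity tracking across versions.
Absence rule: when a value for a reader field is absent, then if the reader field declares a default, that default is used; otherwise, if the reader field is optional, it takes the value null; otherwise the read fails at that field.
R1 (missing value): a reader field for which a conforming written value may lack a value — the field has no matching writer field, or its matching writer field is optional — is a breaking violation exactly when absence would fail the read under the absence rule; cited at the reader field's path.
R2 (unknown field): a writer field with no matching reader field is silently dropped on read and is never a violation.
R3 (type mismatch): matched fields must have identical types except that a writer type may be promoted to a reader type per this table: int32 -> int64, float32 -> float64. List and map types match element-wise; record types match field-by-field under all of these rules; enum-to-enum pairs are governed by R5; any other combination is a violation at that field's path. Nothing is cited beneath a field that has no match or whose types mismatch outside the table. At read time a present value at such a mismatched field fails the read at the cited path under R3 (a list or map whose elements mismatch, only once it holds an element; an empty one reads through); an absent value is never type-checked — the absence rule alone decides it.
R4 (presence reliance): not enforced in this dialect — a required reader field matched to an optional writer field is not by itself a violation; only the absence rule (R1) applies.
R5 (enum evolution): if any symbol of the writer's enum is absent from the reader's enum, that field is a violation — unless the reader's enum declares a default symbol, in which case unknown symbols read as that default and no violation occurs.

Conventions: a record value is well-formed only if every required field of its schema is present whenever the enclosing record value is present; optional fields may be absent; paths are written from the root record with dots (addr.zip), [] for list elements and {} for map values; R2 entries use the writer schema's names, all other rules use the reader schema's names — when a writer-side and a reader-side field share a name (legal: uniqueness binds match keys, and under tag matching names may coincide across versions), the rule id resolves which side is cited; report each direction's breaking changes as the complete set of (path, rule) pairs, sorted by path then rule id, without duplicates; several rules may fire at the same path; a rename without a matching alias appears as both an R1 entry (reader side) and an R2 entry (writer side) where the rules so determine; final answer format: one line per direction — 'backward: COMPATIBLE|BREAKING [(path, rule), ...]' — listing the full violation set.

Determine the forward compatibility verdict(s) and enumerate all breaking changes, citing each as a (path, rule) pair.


forward: BREAKING [(version, R1)]

each type pair in Account: writer, then reader
checking forward for Account: reader v1 against writer v2:
  writer optional, Kind -> Kind: reader role maps from writer role
  writer required, list<int32> -> list<int32>: reader attrs maps from writer attrs
  writer required, bytes -> bytes: reader payload maps from writer payload
  writer optional, bool -> bool: reader verified maps from writer verified
  writer optional, bytes -> bytes: reader avatar maps from writer avatar
  version has no writer counterpart
  writer required, bool -> bool: reader archived maps from writer archived
  writer signature: unknown to reader
  R1 fires at version
  => 1 violation(s): forward is BREAKING for Account
checking off the Account differences that do not matter here:
  added field signature to record Account: required bytes, tag 18 (in v2 it sits immediately before verified) -> fires only in the backward direction of Account, which is not asked here
  field archived in record Account: optional changed to required -> fires only in the backward direction of Account, which is not asked here


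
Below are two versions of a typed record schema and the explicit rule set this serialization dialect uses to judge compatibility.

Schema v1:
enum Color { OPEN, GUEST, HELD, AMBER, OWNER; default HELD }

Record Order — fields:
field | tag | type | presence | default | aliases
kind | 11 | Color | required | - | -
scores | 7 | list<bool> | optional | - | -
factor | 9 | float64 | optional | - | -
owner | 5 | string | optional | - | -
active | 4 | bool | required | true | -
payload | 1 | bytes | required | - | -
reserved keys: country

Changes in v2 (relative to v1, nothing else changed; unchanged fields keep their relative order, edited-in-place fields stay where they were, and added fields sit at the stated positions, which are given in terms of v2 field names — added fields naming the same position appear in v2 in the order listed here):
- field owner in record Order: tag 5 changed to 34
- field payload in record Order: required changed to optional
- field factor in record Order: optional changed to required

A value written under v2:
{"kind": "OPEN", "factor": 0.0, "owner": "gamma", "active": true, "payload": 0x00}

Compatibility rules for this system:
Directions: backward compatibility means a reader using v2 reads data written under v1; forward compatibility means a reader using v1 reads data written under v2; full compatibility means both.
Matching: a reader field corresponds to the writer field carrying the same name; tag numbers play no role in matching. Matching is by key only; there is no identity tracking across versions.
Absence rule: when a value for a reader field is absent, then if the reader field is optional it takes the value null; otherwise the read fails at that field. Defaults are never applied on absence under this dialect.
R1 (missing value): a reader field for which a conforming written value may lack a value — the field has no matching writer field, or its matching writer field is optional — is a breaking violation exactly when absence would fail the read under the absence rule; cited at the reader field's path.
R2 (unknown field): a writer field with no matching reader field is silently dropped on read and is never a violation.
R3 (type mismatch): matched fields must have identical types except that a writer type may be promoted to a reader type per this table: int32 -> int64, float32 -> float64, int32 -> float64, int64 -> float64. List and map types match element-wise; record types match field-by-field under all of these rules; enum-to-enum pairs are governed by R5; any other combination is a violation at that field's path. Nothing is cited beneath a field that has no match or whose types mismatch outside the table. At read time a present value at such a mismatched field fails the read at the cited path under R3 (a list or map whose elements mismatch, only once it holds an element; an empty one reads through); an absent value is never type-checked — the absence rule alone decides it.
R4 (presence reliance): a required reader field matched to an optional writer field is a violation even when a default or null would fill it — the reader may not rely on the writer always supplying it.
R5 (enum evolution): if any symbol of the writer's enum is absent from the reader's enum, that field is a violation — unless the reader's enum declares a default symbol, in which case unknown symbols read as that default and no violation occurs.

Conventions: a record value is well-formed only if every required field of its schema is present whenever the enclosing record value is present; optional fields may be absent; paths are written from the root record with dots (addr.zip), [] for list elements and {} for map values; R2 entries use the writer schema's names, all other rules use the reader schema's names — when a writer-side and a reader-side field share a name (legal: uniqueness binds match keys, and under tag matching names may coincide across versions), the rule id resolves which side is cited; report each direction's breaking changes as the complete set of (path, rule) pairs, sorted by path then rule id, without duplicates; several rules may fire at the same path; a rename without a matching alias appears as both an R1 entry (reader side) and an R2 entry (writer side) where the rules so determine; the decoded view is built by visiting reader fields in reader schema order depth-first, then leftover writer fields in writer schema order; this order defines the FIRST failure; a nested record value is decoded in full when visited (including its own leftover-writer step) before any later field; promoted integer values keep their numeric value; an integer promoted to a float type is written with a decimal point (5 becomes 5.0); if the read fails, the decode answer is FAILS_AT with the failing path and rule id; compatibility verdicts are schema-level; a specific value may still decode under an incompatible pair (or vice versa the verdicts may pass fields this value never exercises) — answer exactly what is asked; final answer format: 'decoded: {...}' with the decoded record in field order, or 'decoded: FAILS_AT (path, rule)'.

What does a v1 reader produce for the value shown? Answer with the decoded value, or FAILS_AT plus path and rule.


each type pair in Order: writer, then reader
decoding the Order value with the v1 reader:
  kind := "OPEN"
  scores := null (not supplied -> null)
  factor := 0.0
  owner := "gamma"
  active := true
  payload := 0x00
  => decoded: {"kind": "OPEN", "scores": null, "factor": 0.0, "owner": "gamma", "active": true, "payload": 0x00}
remaining Order differences; none change what is asked:
  field owner in record Order: tag 5 changed to 34 -> triggers nothing under the printed rules; the Order answer is the same either way
  field payload in record Order: required changed to optional -> schema-level compatibility only; this Order value's decode is unchanged
  field factor in record Order: optional changed to required -> schema-level compatibility only; this Order value's decode is unchanged

decoded: {"kind": "OPEN", "scores": null, "factor": 0.0, "owner": "gamma", "active": true, "payload": 0x00}


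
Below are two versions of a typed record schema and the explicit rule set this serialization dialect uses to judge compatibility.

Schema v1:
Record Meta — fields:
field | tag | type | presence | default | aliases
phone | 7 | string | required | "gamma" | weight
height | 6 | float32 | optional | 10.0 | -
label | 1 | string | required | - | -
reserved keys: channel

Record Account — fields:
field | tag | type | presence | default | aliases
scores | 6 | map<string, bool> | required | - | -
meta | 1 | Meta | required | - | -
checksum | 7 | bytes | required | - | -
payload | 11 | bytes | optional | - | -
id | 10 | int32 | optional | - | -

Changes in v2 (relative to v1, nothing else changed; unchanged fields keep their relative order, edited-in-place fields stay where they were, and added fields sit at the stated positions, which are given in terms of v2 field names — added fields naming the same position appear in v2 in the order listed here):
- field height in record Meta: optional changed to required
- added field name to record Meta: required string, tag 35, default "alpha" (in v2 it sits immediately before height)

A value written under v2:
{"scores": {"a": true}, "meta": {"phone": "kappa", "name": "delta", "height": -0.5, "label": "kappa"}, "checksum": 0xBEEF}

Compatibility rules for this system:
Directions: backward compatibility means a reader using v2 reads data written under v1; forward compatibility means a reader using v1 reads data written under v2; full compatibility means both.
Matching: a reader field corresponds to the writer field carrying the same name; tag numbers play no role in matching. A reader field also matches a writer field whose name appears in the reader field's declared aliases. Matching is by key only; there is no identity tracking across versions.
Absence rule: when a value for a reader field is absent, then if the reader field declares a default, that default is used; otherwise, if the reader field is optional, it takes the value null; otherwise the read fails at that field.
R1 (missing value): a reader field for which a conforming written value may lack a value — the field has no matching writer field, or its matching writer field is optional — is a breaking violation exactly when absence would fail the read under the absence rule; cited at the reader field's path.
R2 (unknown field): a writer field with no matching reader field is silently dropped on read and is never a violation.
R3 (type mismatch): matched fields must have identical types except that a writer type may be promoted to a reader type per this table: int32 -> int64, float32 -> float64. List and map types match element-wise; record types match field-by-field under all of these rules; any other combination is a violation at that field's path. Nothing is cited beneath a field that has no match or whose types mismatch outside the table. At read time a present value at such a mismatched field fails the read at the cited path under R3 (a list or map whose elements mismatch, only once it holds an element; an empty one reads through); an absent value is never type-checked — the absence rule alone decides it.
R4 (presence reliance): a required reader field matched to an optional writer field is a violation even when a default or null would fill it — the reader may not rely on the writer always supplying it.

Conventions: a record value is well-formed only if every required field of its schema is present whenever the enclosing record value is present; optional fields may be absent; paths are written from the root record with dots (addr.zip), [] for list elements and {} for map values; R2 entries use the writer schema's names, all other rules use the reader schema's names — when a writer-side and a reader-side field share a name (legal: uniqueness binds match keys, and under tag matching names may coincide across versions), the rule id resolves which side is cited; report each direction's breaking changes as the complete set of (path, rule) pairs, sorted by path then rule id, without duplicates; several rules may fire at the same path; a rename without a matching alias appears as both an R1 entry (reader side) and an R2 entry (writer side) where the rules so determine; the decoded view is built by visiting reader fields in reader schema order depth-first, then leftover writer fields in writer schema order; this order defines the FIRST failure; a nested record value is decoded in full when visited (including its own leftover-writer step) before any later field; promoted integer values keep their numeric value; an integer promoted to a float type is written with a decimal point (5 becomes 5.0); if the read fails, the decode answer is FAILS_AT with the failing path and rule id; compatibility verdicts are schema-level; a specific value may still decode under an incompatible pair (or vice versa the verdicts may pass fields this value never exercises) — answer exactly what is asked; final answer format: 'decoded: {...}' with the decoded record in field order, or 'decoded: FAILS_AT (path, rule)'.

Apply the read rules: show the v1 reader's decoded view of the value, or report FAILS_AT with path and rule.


each type pair in Account: writer, then reader
decode walk for Account under reader schema v1:
  scores := {"a": true}
  meta.phone := "kappa"
  meta.height := -0.5
  meta.label := "kappa"
  writer meta.name: unknown -> dropped
  checksum := 0xBEEF
  payload := null (absent, optional -> null)
  id := null (absent, optional -> null)
  => decoded: {"scores": {"a": true}, "meta": {"phone": "kappa", "height": -0.5, "label": "kappa"}, "checksum": 0xBEEF, "payload": null, "id": null}
the rest of the Account diff is inert for this question:
  field height in record Meta: optional changed to required -> affects the rule determinations only; this particular Account value decodes identically
  added field name to record Meta: required string, tag 35, default "alpha" (in v2 it sits immediately before height) -> no rule fires on it and the decoded Account view is identical with or without it

decoded: {"scores": {"a": true}, "meta": {"phone": "kappa", "height": -0.5, "label": "kappa"}, "checksum": 0xBEEF, "payload": null, "id": null}


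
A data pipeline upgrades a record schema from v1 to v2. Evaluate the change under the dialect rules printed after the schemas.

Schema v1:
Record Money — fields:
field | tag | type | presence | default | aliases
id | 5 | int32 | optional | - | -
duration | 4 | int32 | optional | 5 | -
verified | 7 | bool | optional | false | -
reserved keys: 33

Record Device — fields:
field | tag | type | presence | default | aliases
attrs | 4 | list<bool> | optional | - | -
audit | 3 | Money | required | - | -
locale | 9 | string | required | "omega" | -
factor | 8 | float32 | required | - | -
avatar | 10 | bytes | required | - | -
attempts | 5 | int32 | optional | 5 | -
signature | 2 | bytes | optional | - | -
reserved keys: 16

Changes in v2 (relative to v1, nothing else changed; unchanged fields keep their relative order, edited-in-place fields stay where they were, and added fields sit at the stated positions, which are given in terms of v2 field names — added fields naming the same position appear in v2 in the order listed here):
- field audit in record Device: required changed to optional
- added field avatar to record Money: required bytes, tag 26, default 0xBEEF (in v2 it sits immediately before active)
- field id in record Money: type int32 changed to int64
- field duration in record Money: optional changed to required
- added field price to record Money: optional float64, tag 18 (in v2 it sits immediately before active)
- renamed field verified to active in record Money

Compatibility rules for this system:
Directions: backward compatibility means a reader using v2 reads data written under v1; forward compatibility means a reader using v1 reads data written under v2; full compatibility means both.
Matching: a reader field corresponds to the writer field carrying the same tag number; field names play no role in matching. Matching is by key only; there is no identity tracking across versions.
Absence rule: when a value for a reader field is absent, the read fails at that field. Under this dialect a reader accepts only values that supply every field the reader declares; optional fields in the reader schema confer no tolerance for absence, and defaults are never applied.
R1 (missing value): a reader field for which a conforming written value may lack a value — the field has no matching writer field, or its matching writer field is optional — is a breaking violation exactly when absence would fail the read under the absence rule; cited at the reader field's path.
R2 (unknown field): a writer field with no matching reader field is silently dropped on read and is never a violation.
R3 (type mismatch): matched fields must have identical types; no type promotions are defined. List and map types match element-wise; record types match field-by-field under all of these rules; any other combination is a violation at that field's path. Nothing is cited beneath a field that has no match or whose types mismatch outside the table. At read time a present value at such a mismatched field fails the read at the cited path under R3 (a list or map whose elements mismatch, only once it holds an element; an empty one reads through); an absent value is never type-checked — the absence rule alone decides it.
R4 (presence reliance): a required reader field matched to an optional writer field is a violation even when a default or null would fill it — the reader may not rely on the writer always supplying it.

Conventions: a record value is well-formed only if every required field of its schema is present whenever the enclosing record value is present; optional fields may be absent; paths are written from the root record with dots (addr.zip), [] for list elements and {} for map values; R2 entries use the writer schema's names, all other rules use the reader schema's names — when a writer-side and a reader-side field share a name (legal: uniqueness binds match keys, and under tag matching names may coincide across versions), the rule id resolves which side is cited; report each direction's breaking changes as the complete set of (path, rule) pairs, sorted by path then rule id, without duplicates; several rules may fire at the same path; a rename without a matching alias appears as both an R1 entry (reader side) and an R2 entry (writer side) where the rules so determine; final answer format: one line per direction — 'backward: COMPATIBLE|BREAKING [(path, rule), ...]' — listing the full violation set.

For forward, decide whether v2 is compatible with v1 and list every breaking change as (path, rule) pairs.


arrows below run writer -> reader for Device
forward pass over Device, reader schema v1, writer schema v2:
  attrs: paired with writer attrs (list<bool> -> list<bool>; writer optional)
  audit: paired with writer audit (Money -> Money; writer optional)
  locale: paired with writer locale (string -> string; writer required)
  factor: paired with writer factor (float32 -> float32; writer required)
  avatar: paired with writer avatar (bytes -> bytes; writer required)
  attempts: paired with writer attempts (int32 -> int32; writer optional)
  signature: paired with writer signature (bytes -> bytes; writer optional)
  audit.id: paired with writer audit.id (int64 -> int32; writer optional)
  audit.duration: paired with writer audit.duration (int32 -> int32; writer required)
  audit.verified: paired with writer audit.active (bool -> bool; writer optional)
  leftover writer field: audit.avatar
  leftover writer field: audit.price
  rule R1 violated at attempts
  rule R1 violated at attrs
  rule R1 violated at audit
  rule R4 violated at audit
  rule R1 violated at audit.id
  rule R3 violated at audit.id
  rule R1 violated at audit.verified
  rule R1 violated at signature
  => 8 violation(s): forward is BREAKING for Device
ruling out the remaining Device differences:
  added field price to record Money: optional float64, tag 18 (in v2 it sits immediately before active) -> its effect on Device is confined to the backward direction, not asked
  added field avatar to record Money: required bytes, tag 26, default 0xBEEF (in v2 it sits immediately before active) -> its effect on Device is confined to the backward direction, not asked
  renamed field verified to active in record Money -> its effect on Device is confined to the backward direction, not asked

forward: BREAKING [(attempts, R1), (attrs, R1), (audit, R1), (audit, R4), (audit.id, R1), (audit.id, R3), (audit.verified, R1), (signature, R1)]
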